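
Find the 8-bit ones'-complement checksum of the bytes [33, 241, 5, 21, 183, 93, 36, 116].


Sum = 728 mod 256 = 216
Complement = 39

39


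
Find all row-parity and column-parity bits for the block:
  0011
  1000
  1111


Row parities: 010
Column parities: 0100

Row P: 010, Col P: 0100, Corner: 1


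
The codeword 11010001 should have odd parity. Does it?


Number of 1s: 4

No, parity error (4 ones)


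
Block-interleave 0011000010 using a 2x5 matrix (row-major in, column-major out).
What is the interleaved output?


Matrix:
  00110
  00010
Read columns: 0000101100

0000101100


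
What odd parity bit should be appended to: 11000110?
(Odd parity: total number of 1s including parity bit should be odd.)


Number of 1s in data: 4
Parity bit: 1

1


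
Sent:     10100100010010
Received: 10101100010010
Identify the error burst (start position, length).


XOR: 00001000000000

Burst at position 4, length 1


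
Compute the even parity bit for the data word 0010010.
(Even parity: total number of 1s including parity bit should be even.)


Number of 1s in data: 2
Parity bit: 0

0


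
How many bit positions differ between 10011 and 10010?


XOR: 00001
Count of 1s: 1

1


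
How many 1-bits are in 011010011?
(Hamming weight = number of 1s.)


Counting 1s in 011010011

5


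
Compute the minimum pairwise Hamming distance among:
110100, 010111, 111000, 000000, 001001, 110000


Comparing all pairs, minimum distance: 1
Can detect 0 errors, correct 0 errors

1


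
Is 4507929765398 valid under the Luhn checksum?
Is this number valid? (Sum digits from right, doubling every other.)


Luhn sum = 64
64 mod 10 = 4

Invalid (Luhn sum mod 10 = 4)


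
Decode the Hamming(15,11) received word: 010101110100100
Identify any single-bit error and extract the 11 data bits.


Syndrome = 8: error at position 8

Data: 00110100100 (corrected bit 8)


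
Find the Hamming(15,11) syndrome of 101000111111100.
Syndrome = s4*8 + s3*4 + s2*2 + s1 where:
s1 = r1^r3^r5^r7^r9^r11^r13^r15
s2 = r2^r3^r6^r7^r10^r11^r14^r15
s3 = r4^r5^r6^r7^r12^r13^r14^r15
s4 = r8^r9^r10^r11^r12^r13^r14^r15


s1=0, s2=0, s3=1, s4=0

Syndrome = 4 (error at position 4)


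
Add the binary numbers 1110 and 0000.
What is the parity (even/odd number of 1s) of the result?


1110 = 14
0000 = 0
Sum = 14 = 1110
1s count = 3

odd parity (3 ones in 1110)


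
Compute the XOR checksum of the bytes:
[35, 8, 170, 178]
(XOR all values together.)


XOR chain: 35 ^ 8 ^ 170 ^ 178 = 51

51


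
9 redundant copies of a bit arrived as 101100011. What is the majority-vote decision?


Ones: 5 out of 9
Threshold: 5

1 (5/9 voted 1)


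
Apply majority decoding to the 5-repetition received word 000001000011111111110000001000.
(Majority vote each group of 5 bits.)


Groups: 00000, 10000, 11111, 11111, 00000, 01000
Majority votes: 001100

001100


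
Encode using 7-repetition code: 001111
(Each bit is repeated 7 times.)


Each bit -> 7 copies

000000000000001111111111111111111111111111


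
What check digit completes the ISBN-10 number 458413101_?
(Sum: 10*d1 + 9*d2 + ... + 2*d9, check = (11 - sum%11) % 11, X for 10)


Weighted sum: 204
204 mod 11 = 6

Check digit: 5


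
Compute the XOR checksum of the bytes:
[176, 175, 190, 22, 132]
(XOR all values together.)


XOR chain: 176 ^ 175 ^ 190 ^ 22 ^ 132 = 51

51


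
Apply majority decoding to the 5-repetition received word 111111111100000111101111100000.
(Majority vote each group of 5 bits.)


Groups: 11111, 11111, 00000, 11110, 11111, 00000
Majority votes: 110110

110110


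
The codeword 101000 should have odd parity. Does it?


Number of 1s: 2

No, parity error (2 ones)


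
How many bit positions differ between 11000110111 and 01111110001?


XOR: 10111000110
Count of 1s: 6

6


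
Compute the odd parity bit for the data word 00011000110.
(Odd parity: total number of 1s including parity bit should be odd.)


Number of 1s in data: 4
Parity bit: 1

1


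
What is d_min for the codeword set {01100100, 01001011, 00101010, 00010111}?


Comparing all pairs, minimum distance: 3
Can detect 2 errors, correct 1 errors

3


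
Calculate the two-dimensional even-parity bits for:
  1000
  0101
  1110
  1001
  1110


Row parities: 10101
Column parities: 0100

Row P: 10101, Col P: 0100, Corner: 1


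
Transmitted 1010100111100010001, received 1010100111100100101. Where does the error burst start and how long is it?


XOR: 0000000000000110100

Burst at position 13, length 4


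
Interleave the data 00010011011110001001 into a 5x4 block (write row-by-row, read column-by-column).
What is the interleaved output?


Matrix:
  0001
  0011
  0111
  1000
  1001
Read columns: 00011001000110011101

00011001000110011101


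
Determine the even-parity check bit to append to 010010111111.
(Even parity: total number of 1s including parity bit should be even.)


Number of 1s in data: 8
Parity bit: 0

0


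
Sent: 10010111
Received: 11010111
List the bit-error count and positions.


XOR: 01000000

1 error(s) at position(s): 1


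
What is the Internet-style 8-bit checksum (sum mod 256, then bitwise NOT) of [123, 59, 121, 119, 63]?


Sum = 485 mod 256 = 229
Complement = 26

26


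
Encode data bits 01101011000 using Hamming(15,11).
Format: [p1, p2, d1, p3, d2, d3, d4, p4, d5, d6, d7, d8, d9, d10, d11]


Parity bits: p1=1, p2=0, p3=1, p4=1

100111011011000


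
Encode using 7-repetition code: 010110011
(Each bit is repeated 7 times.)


Each bit -> 7 copies

000000011111110000000111111111111110000000000000011111111111111


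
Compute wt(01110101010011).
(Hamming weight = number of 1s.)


Counting 1s in 01110101010011

8


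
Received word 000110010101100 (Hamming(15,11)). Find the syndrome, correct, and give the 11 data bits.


Syndrome = 2: error at position 2

Data: 01000101100 (corrected bit 2)


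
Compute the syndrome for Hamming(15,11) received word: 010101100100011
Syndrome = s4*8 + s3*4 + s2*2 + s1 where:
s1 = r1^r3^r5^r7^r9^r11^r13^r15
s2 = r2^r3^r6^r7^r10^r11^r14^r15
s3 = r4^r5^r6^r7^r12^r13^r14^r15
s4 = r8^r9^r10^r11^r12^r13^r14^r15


s1=0, s2=0, s3=1, s4=1

Syndrome = 12 (error at position 12)


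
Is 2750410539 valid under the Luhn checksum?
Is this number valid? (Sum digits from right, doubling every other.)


Luhn sum = 41
41 mod 10 = 1

Invalid (Luhn sum mod 10 = 1)


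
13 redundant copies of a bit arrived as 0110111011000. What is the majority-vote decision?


Ones: 7 out of 13
Threshold: 7

1 (7/13 voted 1)


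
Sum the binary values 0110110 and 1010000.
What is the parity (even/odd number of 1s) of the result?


0110110 = 54
1010000 = 80
Sum = 134 = 10000110
1s count = 3

odd parity (3 ones in 10000110)


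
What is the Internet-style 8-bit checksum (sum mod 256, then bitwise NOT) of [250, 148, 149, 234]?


Sum = 781 mod 256 = 13
Complement = 242

242


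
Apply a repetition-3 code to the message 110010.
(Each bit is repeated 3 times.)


Each bit -> 3 copies

111111000000111000


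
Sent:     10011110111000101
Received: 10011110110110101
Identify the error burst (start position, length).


XOR: 00000000001110000

Burst at position 10, length 3


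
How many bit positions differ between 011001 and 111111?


XOR: 100110
Count of 1s: 3

3


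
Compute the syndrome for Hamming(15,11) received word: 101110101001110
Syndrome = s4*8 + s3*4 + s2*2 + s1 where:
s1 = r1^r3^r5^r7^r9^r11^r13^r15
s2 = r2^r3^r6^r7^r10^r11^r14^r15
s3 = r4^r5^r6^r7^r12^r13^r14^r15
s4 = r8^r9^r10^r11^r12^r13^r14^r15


s1=0, s2=1, s3=0, s4=0

Syndrome = 2 (error at position 2)


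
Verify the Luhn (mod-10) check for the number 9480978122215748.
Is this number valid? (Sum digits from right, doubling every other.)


Luhn sum = 79
79 mod 10 = 9

Invalid (Luhn sum mod 10 = 9)


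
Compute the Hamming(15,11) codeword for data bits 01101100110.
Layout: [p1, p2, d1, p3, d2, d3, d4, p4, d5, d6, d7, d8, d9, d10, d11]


Parity bits: p1=1, p2=1, p3=0, p4=0

110011001100110


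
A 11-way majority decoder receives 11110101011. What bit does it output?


Ones: 8 out of 11
Threshold: 6

1 (8/11 voted 1)


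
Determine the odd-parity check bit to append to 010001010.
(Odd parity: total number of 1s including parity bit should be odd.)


Number of 1s in data: 3
Parity bit: 0

0


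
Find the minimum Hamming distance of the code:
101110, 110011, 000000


Comparing all pairs, minimum distance: 4
Can detect 3 errors, correct 1 errors

4


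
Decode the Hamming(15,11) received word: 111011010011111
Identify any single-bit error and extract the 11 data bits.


Syndrome = 0: no error detected

Data: 11100011111 (no errors)


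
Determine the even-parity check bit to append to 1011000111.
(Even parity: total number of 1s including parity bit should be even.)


Number of 1s in data: 6
Parity bit: 0

0


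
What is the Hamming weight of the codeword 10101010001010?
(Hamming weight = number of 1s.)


Counting 1s in 10101010001010

6


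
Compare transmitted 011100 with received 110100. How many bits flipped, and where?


XOR: 101000

2 error(s) at position(s): 0, 2


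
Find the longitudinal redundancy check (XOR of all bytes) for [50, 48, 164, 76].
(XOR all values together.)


XOR chain: 50 ^ 48 ^ 164 ^ 76 = 234

234


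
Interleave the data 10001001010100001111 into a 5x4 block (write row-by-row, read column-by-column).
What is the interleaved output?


Matrix:
  1000
  1001
  0101
  0000
  1111
Read columns: 11001001010000101101

11001001010000101101


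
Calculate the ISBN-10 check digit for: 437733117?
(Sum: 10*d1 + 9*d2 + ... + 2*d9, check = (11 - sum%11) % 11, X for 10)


Weighted sum: 226
226 mod 11 = 6

Check digit: 5


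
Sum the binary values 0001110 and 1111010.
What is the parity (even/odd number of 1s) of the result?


0001110 = 14
1111010 = 122
Sum = 136 = 10001000
1s count = 2

even parity (2 ones in 10001000)


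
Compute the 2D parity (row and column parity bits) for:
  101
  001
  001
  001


Row parities: 0111
Column parities: 100

Row P: 0111, Col P: 100, Corner: 1


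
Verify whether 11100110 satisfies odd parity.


Number of 1s: 5

Yes, parity is correct (5 ones)


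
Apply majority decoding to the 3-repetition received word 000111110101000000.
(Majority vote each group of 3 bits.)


Groups: 000, 111, 110, 101, 000, 000
Majority votes: 011100

011100


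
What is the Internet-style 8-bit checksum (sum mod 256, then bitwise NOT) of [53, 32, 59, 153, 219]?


Sum = 516 mod 256 = 4
Complement = 251

251


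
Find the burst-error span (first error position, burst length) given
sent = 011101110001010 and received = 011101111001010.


XOR: 000000001000000

Burst at position 8, length 1


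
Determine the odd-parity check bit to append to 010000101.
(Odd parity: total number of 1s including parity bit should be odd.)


Number of 1s in data: 3
Parity bit: 0

0


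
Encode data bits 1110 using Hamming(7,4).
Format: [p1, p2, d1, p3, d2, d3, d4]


Parity bits: p1=0, p2=0, p3=0

0010110


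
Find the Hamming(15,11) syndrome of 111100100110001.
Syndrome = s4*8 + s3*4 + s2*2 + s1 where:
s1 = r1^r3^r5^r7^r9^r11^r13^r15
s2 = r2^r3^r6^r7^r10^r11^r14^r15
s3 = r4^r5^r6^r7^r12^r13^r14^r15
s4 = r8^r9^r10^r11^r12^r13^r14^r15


s1=1, s2=0, s3=1, s4=1

Syndrome = 13 (error at position 13)


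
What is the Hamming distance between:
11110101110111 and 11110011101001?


XOR: 00000110011110
Count of 1s: 6

6


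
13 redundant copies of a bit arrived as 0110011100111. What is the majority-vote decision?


Ones: 8 out of 13
Threshold: 7

1 (8/13 voted 1)


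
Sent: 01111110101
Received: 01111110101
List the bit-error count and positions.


XOR: 00000000000

0 errors (received matches sent)


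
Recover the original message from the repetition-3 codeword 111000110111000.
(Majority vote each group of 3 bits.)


Groups: 111, 000, 110, 111, 000
Majority votes: 10110

10110


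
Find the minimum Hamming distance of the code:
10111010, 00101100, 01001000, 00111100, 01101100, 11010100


Comparing all pairs, minimum distance: 1
Can detect 0 errors, correct 0 errors

1


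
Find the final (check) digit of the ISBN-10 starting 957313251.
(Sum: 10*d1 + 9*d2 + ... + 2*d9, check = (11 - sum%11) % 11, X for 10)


Weighted sum: 258
258 mod 11 = 5

Check digit: 6


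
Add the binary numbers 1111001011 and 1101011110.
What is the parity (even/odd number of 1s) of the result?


1111001011 = 971
1101011110 = 862
Sum = 1833 = 11100101001
1s count = 6

even parity (6 ones in 11100101001)


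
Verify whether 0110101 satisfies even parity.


Number of 1s: 4

Yes, parity is correct (4 ones)


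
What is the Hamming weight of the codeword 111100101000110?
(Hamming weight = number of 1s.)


Counting 1s in 111100101000110

8


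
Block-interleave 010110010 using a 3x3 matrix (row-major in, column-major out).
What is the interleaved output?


Matrix:
  010
  110
  010
Read columns: 010111000

010111000


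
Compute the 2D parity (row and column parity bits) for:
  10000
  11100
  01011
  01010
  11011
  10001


Row parities: 111000
Column parities: 00111

Row P: 111000, Col P: 00111, Corner: 1


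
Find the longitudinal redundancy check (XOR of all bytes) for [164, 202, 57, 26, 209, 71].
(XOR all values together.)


XOR chain: 164 ^ 202 ^ 57 ^ 26 ^ 209 ^ 71 = 219

219


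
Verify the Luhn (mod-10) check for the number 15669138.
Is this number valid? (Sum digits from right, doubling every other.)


Luhn sum = 40
40 mod 10 = 0

Valid (Luhn sum mod 10 = 0)


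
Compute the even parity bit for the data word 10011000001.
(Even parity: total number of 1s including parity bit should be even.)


Number of 1s in data: 4
Parity bit: 0

0


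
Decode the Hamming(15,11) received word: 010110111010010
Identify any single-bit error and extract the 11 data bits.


Syndrome = 0: no error detected

Data: 01011010010 (no errors)


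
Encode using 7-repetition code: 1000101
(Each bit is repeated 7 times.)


Each bit -> 7 copies

1111111000000000000000000000111111100000001111111


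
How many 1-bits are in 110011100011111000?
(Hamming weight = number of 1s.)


Counting 1s in 110011100011111000

10


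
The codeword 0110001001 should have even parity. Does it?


Number of 1s: 4

Yes, parity is correct (4 ones)


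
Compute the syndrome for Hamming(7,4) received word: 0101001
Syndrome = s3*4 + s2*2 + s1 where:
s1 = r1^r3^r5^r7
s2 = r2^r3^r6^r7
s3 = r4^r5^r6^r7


s1=1, s2=0, s3=0

Syndrome = 1 (error at position 1)


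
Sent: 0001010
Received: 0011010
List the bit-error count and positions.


XOR: 0010000

1 error(s) at position(s): 2


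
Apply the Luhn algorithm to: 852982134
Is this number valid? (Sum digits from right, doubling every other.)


Luhn sum = 43
43 mod 10 = 3

Invalid (Luhn sum mod 10 = 3)


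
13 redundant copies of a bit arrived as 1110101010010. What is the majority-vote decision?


Ones: 7 out of 13
Threshold: 7

1 (7/13 voted 1)


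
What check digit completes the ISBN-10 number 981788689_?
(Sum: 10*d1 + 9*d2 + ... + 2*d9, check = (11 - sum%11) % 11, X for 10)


Weighted sum: 373
373 mod 11 = 10

Check digit: 1


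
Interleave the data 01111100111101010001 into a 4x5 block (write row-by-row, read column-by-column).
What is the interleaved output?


Matrix:
  01111
  10011
  11010
  10001
Read columns: 01111010100011101101

01111010100011101101


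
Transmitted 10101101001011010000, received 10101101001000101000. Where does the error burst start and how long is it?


XOR: 00000000000011111000

Burst at position 12, length 5


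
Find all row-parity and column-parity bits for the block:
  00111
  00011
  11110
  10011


Row parities: 1001
Column parities: 01001

Row P: 1001, Col P: 01001, Corner: 0


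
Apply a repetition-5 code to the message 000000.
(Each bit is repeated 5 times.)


Each bit -> 5 copies

000000000000000000000000000000


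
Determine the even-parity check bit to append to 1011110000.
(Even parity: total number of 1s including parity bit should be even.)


Number of 1s in data: 5
Parity bit: 1

1


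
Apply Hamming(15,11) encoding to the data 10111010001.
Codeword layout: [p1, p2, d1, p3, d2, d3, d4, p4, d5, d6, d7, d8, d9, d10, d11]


Parity bits: p1=1, p2=1, p3=1, p4=1

111101111010001


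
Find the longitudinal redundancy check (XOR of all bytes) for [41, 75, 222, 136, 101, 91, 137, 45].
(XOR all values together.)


XOR chain: 41 ^ 75 ^ 222 ^ 136 ^ 101 ^ 91 ^ 137 ^ 45 = 174

174


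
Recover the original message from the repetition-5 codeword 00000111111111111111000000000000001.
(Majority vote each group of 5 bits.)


Groups: 00000, 11111, 11111, 11111, 00000, 00000, 00001
Majority votes: 0111000

0111000


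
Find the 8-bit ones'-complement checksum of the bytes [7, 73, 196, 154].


Sum = 430 mod 256 = 174
Complement = 81

81


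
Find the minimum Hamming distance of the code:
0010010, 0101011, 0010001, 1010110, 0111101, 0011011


Comparing all pairs, minimum distance: 2
Can detect 1 errors, correct 0 errors

2


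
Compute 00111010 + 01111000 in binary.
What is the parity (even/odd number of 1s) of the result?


00111010 = 58
01111000 = 120
Sum = 178 = 10110010
1s count = 4

even parity (4 ones in 10110010)


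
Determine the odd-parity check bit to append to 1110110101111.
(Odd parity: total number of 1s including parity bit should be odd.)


Number of 1s in data: 10
Parity bit: 1

1


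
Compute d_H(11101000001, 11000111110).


XOR: 00101111111
Count of 1s: 8

8


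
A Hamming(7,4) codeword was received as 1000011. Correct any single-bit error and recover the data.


Syndrome = 0: no error detected

Data: 0011 (no errors)


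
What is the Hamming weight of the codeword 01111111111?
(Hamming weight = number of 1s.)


Counting 1s in 01111111111

10


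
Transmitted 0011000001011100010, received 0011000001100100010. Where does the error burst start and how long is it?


XOR: 0000000000111000000

Burst at position 10, length 3


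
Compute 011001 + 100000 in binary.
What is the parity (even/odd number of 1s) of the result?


011001 = 25
100000 = 32
Sum = 57 = 111001
1s count = 4

even parity (4 ones in 111001)


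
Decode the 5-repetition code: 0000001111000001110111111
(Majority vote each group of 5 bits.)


Groups: 00000, 01111, 00000, 11101, 11111
Majority votes: 01011

01011


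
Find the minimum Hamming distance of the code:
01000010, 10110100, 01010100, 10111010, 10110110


Comparing all pairs, minimum distance: 1
Can detect 0 errors, correct 0 errors

1


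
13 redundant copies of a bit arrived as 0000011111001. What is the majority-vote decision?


Ones: 6 out of 13
Threshold: 7

0 (6/13 voted 1)


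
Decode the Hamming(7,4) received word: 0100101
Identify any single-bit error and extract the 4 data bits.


Syndrome = 0: no error detected

Data: 0101 (no errors)


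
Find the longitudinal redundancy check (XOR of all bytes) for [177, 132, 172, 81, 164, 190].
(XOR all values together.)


XOR chain: 177 ^ 132 ^ 172 ^ 81 ^ 164 ^ 190 = 210

210


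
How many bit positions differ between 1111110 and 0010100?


XOR: 1101010
Count of 1s: 4

4


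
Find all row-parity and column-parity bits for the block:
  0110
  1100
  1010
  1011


Row parities: 0001
Column parities: 1011

Row P: 0001, Col P: 1011, Corner: 1


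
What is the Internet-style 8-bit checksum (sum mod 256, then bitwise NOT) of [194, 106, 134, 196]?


Sum = 630 mod 256 = 118
Complement = 137

137


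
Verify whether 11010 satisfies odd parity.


Number of 1s: 3

Yes, parity is correct (3 ones)


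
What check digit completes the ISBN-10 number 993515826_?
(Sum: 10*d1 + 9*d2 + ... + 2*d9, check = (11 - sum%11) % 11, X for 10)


Weighted sum: 311
311 mod 11 = 3

Check digit: 8


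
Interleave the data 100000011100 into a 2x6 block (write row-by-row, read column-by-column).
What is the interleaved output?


Matrix:
  100000
  011100
Read columns: 100101010000

100101010000


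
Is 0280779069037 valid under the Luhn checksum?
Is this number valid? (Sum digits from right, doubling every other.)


Luhn sum = 61
61 mod 10 = 1

Invalid (Luhn sum mod 10 = 1)


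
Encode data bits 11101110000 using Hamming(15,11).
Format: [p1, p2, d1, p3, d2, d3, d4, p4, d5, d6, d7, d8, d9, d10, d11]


Parity bits: p1=0, p2=0, p3=0, p4=1

001011011110000


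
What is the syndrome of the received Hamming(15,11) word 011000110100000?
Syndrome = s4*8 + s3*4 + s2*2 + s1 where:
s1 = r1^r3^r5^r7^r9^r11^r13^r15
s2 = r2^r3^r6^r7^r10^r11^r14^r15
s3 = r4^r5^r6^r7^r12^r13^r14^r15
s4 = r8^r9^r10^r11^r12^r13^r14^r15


s1=0, s2=0, s3=1, s4=0

Syndrome = 4 (error at position 4)


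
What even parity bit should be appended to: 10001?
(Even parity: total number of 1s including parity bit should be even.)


Number of 1s in data: 2
Parity bit: 0

0


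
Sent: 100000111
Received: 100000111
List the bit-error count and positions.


XOR: 000000000

0 errors (received matches sent)


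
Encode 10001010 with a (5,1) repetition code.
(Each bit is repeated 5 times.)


Each bit -> 5 copies

1111100000000000000011111000001111100000


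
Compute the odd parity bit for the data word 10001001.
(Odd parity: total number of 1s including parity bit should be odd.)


Number of 1s in data: 3
Parity bit: 0

0


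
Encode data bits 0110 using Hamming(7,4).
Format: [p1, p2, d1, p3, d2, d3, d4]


Parity bits: p1=1, p2=1, p3=0

1100110


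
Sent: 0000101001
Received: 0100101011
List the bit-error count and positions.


XOR: 0100000010

2 error(s) at position(s): 1, 8


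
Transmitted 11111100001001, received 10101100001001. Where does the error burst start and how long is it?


XOR: 01010000000000

Burst at position 1, length 3


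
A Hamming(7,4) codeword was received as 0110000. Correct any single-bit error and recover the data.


Syndrome = 1: error at position 1

Data: 1000 (corrected bit 1)


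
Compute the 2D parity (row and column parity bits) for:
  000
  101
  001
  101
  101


Row parities: 00100
Column parities: 100

Row P: 00100, Col P: 100, Corner: 1


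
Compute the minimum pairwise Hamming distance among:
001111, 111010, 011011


Comparing all pairs, minimum distance: 2
Can detect 1 errors, correct 0 errors

2


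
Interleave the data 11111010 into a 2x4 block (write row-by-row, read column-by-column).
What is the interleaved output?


Matrix:
  1111
  1010
Read columns: 11101110

11101110


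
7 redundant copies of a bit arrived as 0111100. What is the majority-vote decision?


Ones: 4 out of 7
Threshold: 4

1 (4/7 voted 1)


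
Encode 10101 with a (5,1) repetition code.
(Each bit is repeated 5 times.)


Each bit -> 5 copies

1111100000111110000011111


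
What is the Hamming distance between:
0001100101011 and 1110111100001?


XOR: 1111011001010
Count of 1s: 8

8


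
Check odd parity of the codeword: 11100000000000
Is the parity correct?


Number of 1s: 3

Yes, parity is correct (3 ones)


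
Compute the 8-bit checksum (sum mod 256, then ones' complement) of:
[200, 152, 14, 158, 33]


Sum = 557 mod 256 = 45
Complement = 210

210


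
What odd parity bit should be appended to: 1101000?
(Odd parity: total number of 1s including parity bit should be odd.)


Number of 1s in data: 3
Parity bit: 0

0


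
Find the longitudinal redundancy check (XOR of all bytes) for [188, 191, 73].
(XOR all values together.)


XOR chain: 188 ^ 191 ^ 73 = 74

74


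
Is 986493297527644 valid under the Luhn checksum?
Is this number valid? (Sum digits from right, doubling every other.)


Luhn sum = 89
89 mod 10 = 9

Invalid (Luhn sum mod 10 = 9)


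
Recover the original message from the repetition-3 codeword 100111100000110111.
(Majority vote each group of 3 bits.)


Groups: 100, 111, 100, 000, 110, 111
Majority votes: 010011

010011


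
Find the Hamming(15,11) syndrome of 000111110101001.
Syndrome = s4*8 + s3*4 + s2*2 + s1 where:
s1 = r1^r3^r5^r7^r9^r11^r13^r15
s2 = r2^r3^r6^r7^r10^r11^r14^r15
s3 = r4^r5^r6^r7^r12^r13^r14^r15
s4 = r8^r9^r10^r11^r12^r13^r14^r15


s1=1, s2=0, s3=0, s4=0

Syndrome = 1 (error at position 1)


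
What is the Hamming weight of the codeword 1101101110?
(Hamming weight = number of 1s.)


Counting 1s in 1101101110

7


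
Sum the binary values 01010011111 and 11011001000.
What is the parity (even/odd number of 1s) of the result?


01010011111 = 671
11011001000 = 1736
Sum = 2407 = 100101100111
1s count = 7

odd parity (7 ones in 100101100111)


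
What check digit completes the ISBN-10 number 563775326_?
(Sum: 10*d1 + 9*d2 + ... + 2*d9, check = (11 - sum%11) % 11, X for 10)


Weighted sum: 274
274 mod 11 = 10

Check digit: 1


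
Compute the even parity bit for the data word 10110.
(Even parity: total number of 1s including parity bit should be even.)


Number of 1s in data: 3
Parity bit: 1

1


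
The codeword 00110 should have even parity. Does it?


Number of 1s: 2

Yes, parity is correct (2 ones)


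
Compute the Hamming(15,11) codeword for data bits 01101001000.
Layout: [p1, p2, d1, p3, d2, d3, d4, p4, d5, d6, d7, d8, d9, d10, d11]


Parity bits: p1=0, p2=1, p3=1, p4=0

010111001001000


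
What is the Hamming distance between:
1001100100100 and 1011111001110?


XOR: 0010011101010
Count of 1s: 6

6


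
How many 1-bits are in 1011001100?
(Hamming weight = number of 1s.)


Counting 1s in 1011001100

5


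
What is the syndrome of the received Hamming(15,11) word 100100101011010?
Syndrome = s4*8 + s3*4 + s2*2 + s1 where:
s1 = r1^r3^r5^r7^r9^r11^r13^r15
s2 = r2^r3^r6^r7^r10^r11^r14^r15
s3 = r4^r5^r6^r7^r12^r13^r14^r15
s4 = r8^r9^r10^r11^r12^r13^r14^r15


s1=0, s2=1, s3=0, s4=0

Syndrome = 2 (error at position 2)


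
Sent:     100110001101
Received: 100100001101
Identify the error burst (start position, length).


XOR: 000010000000

Burst at position 4, length 1


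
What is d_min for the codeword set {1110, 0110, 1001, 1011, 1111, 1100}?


Comparing all pairs, minimum distance: 1
Can detect 0 errors, correct 0 errors

1


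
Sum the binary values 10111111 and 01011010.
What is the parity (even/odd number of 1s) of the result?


10111111 = 191
01011010 = 90
Sum = 281 = 100011001
1s count = 4

even parity (4 ones in 100011001)


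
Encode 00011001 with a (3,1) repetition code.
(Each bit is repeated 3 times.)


Each bit -> 3 copies

000000000111111000000111


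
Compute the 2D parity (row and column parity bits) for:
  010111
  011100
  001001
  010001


Row parities: 0100
Column parities: 010011

Row P: 0100, Col P: 010011, Corner: 1


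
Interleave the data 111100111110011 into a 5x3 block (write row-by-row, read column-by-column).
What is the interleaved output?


Matrix:
  111
  100
  111
  110
  011
Read columns: 111101011110101

111101011110101


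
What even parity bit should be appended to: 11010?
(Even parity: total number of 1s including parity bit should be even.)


Number of 1s in data: 3
Parity bit: 1

1


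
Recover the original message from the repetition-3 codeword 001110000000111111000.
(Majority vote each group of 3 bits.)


Groups: 001, 110, 000, 000, 111, 111, 000
Majority votes: 0100110

0100110


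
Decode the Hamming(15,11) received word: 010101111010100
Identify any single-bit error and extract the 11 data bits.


Syndrome = 0: no error detected

Data: 00111010100 (no errors)


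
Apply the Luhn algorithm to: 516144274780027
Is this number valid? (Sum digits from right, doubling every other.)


Luhn sum = 62
62 mod 10 = 2

Invalid (Luhn sum mod 10 = 2)


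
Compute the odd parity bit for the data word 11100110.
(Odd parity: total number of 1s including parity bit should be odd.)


Number of 1s in data: 5
Parity bit: 0

0


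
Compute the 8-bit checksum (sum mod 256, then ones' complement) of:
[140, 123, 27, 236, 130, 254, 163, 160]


Sum = 1233 mod 256 = 209
Complement = 46

46


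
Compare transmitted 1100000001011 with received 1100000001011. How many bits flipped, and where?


XOR: 0000000000000

0 errors (received matches sent)


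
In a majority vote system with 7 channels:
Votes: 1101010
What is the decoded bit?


Ones: 4 out of 7
Threshold: 4

1 (4/7 voted 1)


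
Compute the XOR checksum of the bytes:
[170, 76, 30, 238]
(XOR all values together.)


XOR chain: 170 ^ 76 ^ 30 ^ 238 = 22

22


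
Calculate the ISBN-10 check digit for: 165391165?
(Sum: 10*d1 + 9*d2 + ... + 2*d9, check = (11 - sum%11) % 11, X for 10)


Weighted sum: 216
216 mod 11 = 7

Check digit: 4


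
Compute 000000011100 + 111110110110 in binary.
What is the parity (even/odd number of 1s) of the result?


000000011100 = 28
111110110110 = 4022
Sum = 4050 = 111111010010
1s count = 8

even parity (8 ones in 111111010010)


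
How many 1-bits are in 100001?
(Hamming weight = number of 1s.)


Counting 1s in 100001

2


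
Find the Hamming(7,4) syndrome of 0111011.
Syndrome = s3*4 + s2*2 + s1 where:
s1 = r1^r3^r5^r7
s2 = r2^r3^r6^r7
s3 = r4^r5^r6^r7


s1=0, s2=0, s3=1

Syndrome = 4 (error at position 4)


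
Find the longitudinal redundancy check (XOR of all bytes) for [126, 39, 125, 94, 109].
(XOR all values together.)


XOR chain: 126 ^ 39 ^ 125 ^ 94 ^ 109 = 23

23


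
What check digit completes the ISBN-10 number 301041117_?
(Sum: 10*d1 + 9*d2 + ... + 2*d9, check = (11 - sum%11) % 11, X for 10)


Weighted sum: 88
88 mod 11 = 0

Check digit: 0


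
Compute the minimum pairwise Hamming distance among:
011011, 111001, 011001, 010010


Comparing all pairs, minimum distance: 1
Can detect 0 errors, correct 0 errors

1


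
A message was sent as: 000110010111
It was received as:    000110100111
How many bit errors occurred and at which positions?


XOR: 000000110000

2 error(s) at position(s): 6, 7


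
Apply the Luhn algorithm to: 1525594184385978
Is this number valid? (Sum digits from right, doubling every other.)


Luhn sum = 83
83 mod 10 = 3

Invalid (Luhn sum mod 10 = 3)


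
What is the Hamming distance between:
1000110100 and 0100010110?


XOR: 1100100010
Count of 1s: 4

4


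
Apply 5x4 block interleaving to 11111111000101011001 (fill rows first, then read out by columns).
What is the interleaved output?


Matrix:
  1111
  1111
  0001
  0101
  1001
Read columns: 11001110101100011111

11001110101100011111


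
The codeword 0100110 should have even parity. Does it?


Number of 1s: 3

No, parity error (3 ones)


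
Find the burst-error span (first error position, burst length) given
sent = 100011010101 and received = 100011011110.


XOR: 000000001011

Burst at position 8, length 4


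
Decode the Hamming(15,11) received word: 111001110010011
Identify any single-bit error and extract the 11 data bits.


Syndrome = 3: error at position 3

Data: 00110010011 (corrected bit 3)


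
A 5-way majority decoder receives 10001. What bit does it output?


Ones: 2 out of 5
Threshold: 3

0 (2/5 voted 1)


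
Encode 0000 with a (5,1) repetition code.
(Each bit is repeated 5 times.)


Each bit -> 5 copies

00000000000000000000


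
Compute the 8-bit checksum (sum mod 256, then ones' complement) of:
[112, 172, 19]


Sum = 303 mod 256 = 47
Complement = 208

208


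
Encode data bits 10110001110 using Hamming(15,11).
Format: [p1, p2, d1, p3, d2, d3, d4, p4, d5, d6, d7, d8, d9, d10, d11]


Parity bits: p1=1, p2=0, p3=1, p4=1

101101110001110


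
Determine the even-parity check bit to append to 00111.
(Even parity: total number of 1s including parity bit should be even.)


Number of 1s in data: 3
Parity bit: 1

1


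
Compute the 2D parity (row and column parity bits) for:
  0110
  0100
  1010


Row parities: 010
Column parities: 1000

Row P: 010, Col P: 1000, Corner: 1


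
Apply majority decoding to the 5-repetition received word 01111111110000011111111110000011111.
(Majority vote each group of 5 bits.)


Groups: 01111, 11111, 00000, 11111, 11111, 00000, 11111
Majority votes: 1101101

1101101


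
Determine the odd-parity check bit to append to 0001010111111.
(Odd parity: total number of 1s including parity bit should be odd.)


Number of 1s in data: 8
Parity bit: 1

1


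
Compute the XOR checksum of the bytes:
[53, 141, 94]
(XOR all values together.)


XOR chain: 53 ^ 141 ^ 94 = 230

230


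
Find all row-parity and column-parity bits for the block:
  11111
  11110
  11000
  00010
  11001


Row parities: 10011
Column parities: 00010

Row P: 10011, Col P: 00010, Corner: 1


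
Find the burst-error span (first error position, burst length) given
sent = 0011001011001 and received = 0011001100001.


XOR: 0000000111000

Burst at position 7, length 3


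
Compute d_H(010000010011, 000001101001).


XOR: 010001111010
Count of 1s: 6

6


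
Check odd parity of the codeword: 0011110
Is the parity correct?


Number of 1s: 4

No, parity error (4 ones)


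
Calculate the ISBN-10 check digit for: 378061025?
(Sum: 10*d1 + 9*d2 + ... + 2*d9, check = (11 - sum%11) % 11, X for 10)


Weighted sum: 214
214 mod 11 = 5

Check digit: 6


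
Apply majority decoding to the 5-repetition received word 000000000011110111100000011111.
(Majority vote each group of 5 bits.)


Groups: 00000, 00000, 11110, 11110, 00000, 11111
Majority votes: 001101

001101


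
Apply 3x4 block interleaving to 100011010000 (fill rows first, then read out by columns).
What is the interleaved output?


Matrix:
  1000
  1101
  0000
Read columns: 110010000010

110010000010


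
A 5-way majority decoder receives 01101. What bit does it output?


Ones: 3 out of 5
Threshold: 3

1 (3/5 voted 1)


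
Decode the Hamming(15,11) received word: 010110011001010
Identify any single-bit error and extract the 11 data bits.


Syndrome = 0: no error detected

Data: 01001001010 (no errors)


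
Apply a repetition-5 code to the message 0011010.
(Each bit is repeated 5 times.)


Each bit -> 5 copies

00000000001111111111000001111100000


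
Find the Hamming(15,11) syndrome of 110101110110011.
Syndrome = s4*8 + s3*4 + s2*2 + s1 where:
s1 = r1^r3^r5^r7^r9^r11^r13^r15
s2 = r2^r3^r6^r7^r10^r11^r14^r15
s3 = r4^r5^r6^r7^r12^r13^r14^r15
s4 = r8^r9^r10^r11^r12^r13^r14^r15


s1=0, s2=1, s3=1, s4=1

Syndrome = 14 (error at position 14)


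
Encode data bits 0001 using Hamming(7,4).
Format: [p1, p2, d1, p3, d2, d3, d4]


Parity bits: p1=1, p2=1, p3=1

1101001


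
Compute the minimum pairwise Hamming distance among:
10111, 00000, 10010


Comparing all pairs, minimum distance: 2
Can detect 1 errors, correct 0 errors

2


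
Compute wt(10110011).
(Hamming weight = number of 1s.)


Counting 1s in 10110011

5


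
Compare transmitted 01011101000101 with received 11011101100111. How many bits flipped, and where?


XOR: 10000000100010

3 error(s) at position(s): 0, 8, 12


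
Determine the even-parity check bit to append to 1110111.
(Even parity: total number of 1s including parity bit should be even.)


Number of 1s in data: 6
Parity bit: 0

0


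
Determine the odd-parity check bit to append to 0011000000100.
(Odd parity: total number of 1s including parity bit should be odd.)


Number of 1s in data: 3
Parity bit: 0

0


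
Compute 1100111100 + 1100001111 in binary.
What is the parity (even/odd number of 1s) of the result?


1100111100 = 828
1100001111 = 783
Sum = 1611 = 11001001011
1s count = 6

even parity (6 ones in 11001001011)


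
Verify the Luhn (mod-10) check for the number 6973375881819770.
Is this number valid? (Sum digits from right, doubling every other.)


Luhn sum = 79
79 mod 10 = 9

Invalid (Luhn sum mod 10 = 9)


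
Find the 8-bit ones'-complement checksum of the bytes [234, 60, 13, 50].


Sum = 357 mod 256 = 101
Complement = 154

154


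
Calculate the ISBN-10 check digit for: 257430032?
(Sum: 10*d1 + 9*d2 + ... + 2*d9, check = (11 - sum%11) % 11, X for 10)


Weighted sum: 180
180 mod 11 = 4

Check digit: 7


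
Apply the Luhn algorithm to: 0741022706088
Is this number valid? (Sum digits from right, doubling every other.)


Luhn sum = 40
40 mod 10 = 0

Valid (Luhn sum mod 10 = 0)


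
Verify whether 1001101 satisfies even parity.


Number of 1s: 4

Yes, parity is correct (4 ones)


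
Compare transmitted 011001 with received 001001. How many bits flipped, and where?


XOR: 010000

1 error(s) at position(s): 1


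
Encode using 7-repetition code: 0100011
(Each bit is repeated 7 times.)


Each bit -> 7 copies

0000000111111100000000000000000000011111111111111


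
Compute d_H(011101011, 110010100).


XOR: 101111111
Count of 1s: 8

8


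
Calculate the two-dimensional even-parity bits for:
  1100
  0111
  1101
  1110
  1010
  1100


Row parities: 011100
Column parities: 1110

Row P: 011100, Col P: 1110, Corner: 1


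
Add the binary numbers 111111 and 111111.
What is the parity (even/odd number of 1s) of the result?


111111 = 63
111111 = 63
Sum = 126 = 1111110
1s count = 6

even parity (6 ones in 1111110)


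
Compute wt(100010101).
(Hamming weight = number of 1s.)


Counting 1s in 100010101

4


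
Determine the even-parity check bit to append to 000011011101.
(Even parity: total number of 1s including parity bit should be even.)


Number of 1s in data: 6
Parity bit: 0

0


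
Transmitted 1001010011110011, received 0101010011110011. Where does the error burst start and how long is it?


XOR: 1100000000000000

Burst at position 0, length 2


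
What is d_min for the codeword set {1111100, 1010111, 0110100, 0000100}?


Comparing all pairs, minimum distance: 2
Can detect 1 errors, correct 0 errors

2


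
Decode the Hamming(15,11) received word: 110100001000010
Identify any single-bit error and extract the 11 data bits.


Syndrome = 0: no error detected

Data: 00001000010 (no errors)


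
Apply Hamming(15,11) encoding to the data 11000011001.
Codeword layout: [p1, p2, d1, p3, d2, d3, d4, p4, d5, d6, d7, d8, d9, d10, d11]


Parity bits: p1=0, p2=1, p3=1, p4=1

011110010011001


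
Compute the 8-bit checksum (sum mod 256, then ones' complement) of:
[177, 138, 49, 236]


Sum = 600 mod 256 = 88
Complement = 167

167


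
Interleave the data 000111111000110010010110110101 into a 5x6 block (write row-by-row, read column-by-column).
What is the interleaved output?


Matrix:
  000111
  111000
  110010
  010110
  110101
Read columns: 011010111101000100111011010001

011010111101000100111011010001


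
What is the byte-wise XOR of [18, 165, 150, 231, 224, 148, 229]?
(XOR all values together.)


XOR chain: 18 ^ 165 ^ 150 ^ 231 ^ 224 ^ 148 ^ 229 = 87

87


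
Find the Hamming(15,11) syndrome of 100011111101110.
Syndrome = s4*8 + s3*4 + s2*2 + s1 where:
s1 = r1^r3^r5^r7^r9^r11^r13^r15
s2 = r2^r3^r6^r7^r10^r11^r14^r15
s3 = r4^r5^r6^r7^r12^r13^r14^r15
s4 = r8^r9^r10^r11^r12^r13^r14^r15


s1=1, s2=0, s3=0, s4=0

Syndrome = 1 (error at position 1)


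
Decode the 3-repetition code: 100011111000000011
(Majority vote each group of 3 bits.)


Groups: 100, 011, 111, 000, 000, 011
Majority votes: 011001

011001
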